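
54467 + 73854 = 128321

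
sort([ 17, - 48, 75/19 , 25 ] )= [ - 48, 75/19,  17, 25 ] 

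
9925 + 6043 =15968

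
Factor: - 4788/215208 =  - 2^( - 1 ) * 7^( - 1) * 19^1*61^(-1 ) = - 19/854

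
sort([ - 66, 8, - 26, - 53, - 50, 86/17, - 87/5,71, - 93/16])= [ - 66, - 53, - 50 , - 26, - 87/5, - 93/16, 86/17, 8,71]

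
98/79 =1+19/79 = 1.24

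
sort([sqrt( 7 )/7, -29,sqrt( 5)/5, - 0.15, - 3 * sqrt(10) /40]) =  [-29 ,- 3*sqrt (10)/40,-0.15,sqrt( 7)/7, sqrt (5)/5] 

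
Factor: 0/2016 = 0= 0^1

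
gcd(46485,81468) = 9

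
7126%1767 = 58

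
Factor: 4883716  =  2^2*29^1 * 42101^1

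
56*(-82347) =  - 4611432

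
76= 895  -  819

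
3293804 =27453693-24159889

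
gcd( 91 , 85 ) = 1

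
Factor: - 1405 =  - 5^1*281^1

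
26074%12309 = 1456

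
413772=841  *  492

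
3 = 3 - 0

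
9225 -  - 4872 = 14097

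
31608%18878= 12730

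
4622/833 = 5 + 457/833=   5.55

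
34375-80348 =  - 45973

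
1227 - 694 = 533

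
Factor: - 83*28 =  - 2324 = - 2^2*7^1*83^1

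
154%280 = 154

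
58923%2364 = 2187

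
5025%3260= 1765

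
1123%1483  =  1123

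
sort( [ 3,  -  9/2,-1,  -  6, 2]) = [ - 6, - 9/2, - 1, 2, 3 ]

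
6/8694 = 1/1449 = 0.00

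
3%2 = 1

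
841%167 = 6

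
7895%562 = 27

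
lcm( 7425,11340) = 623700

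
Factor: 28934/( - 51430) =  - 5^( - 1 )*17^1 * 23^1 * 139^(  -  1 ) = - 391/695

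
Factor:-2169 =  - 3^2*241^1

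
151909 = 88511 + 63398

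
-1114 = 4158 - 5272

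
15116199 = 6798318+8317881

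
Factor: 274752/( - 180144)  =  - 212/139 = - 2^2*53^1*139^( - 1) 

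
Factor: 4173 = 3^1 * 13^1 * 107^1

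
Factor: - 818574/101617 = -2^1  *3^1*307^( -1 )*331^ ( - 1)*136429^1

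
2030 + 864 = 2894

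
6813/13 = 524 + 1/13 = 524.08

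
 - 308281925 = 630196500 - 938478425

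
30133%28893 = 1240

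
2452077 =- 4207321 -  - 6659398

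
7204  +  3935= 11139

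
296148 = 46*6438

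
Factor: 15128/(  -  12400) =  - 61/50 = -2^(-1 )*5^( - 2)*61^1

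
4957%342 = 169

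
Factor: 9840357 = 3^2*67^1* 16319^1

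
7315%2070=1105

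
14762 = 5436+9326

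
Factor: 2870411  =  2870411^1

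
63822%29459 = 4904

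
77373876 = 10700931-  - 66672945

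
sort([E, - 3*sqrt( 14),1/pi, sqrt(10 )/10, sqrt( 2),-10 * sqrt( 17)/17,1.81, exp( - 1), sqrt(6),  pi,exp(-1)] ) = [ - 3*sqrt( 14), - 10*sqrt(17)/17,sqrt(10 ) /10,1/pi,exp( -1), exp( - 1 ),sqrt(2), 1.81, sqrt(6) , E, pi ] 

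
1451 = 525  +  926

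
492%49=2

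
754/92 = 377/46 = 8.20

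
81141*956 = 77570796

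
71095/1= 71095 = 71095.00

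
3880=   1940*2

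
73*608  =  44384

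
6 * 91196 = 547176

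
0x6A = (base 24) 4A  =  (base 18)5G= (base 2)1101010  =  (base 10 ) 106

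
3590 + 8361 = 11951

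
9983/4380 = 9983/4380  =  2.28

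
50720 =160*317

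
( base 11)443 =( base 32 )GJ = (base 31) H4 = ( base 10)531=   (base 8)1023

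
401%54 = 23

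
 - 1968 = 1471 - 3439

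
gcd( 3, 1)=1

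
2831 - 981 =1850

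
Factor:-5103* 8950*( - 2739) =125095197150 =2^1*3^7 * 5^2*7^1*11^1 * 83^1*179^1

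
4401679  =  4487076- 85397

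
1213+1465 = 2678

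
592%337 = 255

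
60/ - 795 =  - 4/53 = - 0.08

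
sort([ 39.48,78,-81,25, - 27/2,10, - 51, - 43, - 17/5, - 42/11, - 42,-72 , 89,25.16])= [-81, -72, - 51  , - 43, - 42, - 27/2, - 42/11 ,  -  17/5,  10,25,25.16, 39.48,78,89 ]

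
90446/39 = 90446/39= 2319.13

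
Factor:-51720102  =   - 2^1*3^2 * 7^1*410477^1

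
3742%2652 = 1090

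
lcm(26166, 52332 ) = 52332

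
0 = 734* 0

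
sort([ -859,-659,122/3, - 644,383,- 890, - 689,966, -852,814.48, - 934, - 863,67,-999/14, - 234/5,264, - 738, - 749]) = [ - 934, - 890,-863, - 859, - 852, - 749, - 738,  -  689, - 659, - 644,  -  999/14, - 234/5, 122/3 , 67 , 264,383,814.48,966]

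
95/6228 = 95/6228 = 0.02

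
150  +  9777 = 9927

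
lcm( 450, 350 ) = 3150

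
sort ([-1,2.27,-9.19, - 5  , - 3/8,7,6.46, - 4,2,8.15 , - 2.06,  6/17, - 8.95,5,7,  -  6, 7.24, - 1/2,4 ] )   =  [  -  9.19,-8.95, - 6 ,-5, -4,-2.06, - 1, - 1/2, - 3/8,6/17,  2, 2.27, 4,5, 6.46,7,7,7.24 , 8.15 ] 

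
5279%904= 759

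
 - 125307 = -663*189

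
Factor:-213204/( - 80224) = 2^ (-3 ) * 3^1 * 23^( - 1) * 163^1 = 489/184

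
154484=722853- 568369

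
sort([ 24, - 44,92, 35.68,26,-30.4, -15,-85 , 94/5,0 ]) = [ - 85, - 44, - 30.4 , - 15, 0,  94/5,24, 26,35.68,92 ] 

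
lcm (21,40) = 840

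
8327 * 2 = 16654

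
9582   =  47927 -38345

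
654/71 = 654/71 = 9.21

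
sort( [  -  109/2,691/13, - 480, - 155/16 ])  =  [ - 480,-109/2,  -  155/16,691/13]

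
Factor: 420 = 2^2*3^1 * 5^1*7^1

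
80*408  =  32640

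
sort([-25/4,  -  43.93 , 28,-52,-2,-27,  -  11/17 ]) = [ - 52, - 43.93, - 27, - 25/4, - 2,-11/17, 28]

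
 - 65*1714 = -111410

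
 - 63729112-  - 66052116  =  2323004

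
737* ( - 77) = - 56749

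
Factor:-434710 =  - 2^1* 5^1*29^1*1499^1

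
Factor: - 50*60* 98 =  - 294000 = - 2^4*3^1*5^3*7^2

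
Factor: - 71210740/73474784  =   - 17802685/18368696  =  -2^( - 3 ) * 5^1*97^( - 1)*23671^( - 1) * 3560537^1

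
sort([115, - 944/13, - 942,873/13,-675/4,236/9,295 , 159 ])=[  -  942, - 675/4, - 944/13,236/9, 873/13, 115,  159,295 ] 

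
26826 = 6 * 4471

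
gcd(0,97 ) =97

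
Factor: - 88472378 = -2^1*44236189^1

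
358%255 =103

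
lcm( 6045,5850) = 181350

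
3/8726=3/8726 =0.00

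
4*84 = 336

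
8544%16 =0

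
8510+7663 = 16173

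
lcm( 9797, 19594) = 19594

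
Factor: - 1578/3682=-3^1 * 7^(- 1) = - 3/7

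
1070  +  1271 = 2341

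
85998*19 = 1633962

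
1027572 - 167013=860559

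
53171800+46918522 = 100090322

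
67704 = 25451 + 42253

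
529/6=529/6 = 88.17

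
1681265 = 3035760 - 1354495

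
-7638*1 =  - 7638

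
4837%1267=1036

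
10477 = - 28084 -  - 38561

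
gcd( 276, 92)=92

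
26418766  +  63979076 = 90397842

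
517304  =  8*64663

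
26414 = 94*281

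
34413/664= 51 + 549/664= 51.83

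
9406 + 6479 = 15885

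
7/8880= 7/8880= 0.00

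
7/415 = 7/415 = 0.02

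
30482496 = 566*53856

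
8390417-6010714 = 2379703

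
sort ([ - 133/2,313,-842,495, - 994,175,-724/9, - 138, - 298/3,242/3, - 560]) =[-994, -842, - 560, - 138, - 298/3,-724/9,  -  133/2,242/3,175,313,495] 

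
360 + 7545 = 7905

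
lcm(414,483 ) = 2898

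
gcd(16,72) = 8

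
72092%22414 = 4850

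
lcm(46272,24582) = 786624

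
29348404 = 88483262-59134858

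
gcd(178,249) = 1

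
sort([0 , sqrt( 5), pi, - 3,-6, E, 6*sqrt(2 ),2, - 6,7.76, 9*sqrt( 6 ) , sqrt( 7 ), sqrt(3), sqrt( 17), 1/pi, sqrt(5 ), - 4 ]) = [- 6, - 6, - 4, - 3,0,  1/pi,sqrt(3 ), 2, sqrt (5),sqrt(5 ),  sqrt(7 ), E,pi,  sqrt( 17),7.76, 6*sqrt(2 ), 9* sqrt(6) ]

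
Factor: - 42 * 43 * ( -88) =2^4 *3^1*7^1 * 11^1 *43^1  =  158928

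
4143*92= 381156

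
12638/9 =12638/9 = 1404.22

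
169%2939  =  169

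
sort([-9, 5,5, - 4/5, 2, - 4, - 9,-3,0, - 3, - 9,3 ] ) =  [ - 9,- 9, - 9, - 4, - 3, - 3 ,-4/5, 0,2,3, 5, 5] 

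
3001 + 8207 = 11208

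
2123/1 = 2123 = 2123.00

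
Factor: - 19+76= 57= 3^1* 19^1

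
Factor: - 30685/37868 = - 2^( -2)*5^1*17^1*19^2 * 9467^( - 1)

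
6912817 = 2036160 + 4876657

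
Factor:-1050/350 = - 3 = - 3^1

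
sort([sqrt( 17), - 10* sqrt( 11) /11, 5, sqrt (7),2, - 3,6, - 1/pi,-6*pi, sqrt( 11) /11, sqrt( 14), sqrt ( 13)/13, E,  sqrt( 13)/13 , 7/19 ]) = [ - 6*pi,-10*sqrt( 11 ) /11, - 3, - 1/pi, sqrt(13) /13, sqrt(13)/13, sqrt( 11)/11, 7/19, 2, sqrt(7), E, sqrt(14 ),sqrt( 17),5,6 ]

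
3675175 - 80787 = 3594388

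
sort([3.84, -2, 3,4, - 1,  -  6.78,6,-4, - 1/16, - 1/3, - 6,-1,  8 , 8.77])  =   [ - 6.78, - 6, - 4, - 2, - 1, - 1, - 1/3, - 1/16  ,  3 , 3.84,4 , 6,8,8.77 ]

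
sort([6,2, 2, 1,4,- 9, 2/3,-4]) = [ - 9, - 4, 2/3,  1, 2,2,4, 6 ]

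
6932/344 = 1733/86 = 20.15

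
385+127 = 512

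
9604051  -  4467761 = 5136290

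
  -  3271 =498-3769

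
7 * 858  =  6006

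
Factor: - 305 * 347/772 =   -  2^( - 2) * 5^1*61^1*  193^( - 1) * 347^1 = - 105835/772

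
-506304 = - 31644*16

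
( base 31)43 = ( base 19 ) 6D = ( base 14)91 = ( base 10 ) 127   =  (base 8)177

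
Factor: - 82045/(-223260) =2^ ( - 2 ) * 3^( - 1)*61^( - 1)  *  269^1=269/732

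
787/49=787/49 = 16.06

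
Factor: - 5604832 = -2^5*17^1 * 10303^1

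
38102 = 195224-157122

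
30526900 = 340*89785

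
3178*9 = 28602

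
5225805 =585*8933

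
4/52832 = 1/13208= 0.00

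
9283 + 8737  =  18020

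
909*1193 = 1084437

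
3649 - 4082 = -433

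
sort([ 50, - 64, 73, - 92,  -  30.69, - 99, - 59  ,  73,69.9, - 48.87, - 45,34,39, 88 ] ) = [ - 99, - 92,  -  64,-59, - 48.87, - 45,-30.69,  34,39,50, 69.9,73,73,88 ] 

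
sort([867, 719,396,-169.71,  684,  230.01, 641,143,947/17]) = [ - 169.71, 947/17, 143, 230.01, 396 , 641,  684,  719, 867 ]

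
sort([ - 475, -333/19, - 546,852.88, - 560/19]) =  [-546,-475, - 560/19,-333/19, 852.88] 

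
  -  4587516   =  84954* ( - 54)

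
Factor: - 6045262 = -2^1*137^1*22063^1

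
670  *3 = 2010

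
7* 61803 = 432621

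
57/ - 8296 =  - 1  +  8239/8296 = -  0.01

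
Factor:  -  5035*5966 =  - 30038810 = - 2^1*5^1*19^2*53^1*157^1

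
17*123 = 2091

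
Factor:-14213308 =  - 2^2*3553327^1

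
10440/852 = 12+18/71 = 12.25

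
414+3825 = 4239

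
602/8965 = 602/8965  =  0.07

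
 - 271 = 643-914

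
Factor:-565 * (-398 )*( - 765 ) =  - 172025550= - 2^1*3^2*5^2*17^1* 113^1*199^1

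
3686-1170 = 2516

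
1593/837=1+28/31=1.90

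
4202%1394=20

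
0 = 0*1189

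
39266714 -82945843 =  - 43679129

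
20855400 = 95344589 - 74489189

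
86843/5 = 86843/5 = 17368.60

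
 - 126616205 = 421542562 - 548158767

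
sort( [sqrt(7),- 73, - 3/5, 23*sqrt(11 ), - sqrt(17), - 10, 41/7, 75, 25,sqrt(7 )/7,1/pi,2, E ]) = [- 73,-10,-sqrt( 17 ), - 3/5, 1/pi , sqrt( 7 ) /7, 2,sqrt(7), E,  41/7,  25, 75, 23*sqrt(11)]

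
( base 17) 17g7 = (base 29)8GN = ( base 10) 7215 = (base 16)1c2f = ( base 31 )7fn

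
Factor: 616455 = 3^2*5^1*7^1*19^1*103^1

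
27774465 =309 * 89885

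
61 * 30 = 1830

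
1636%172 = 88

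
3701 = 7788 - 4087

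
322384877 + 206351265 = 528736142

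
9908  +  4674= 14582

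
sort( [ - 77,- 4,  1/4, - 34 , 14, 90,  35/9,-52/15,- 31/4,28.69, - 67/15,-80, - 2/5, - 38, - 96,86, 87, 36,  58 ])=[  -  96, - 80, -77, - 38, - 34, - 31/4, - 67/15, - 4, - 52/15, - 2/5, 1/4,35/9, 14, 28.69,36 , 58, 86, 87, 90]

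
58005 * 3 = 174015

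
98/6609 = 98/6609= 0.01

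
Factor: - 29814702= - 2^1*3^1 * 17^1*292301^1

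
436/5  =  87 + 1/5 = 87.20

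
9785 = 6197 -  - 3588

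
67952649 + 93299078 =161251727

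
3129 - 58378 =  - 55249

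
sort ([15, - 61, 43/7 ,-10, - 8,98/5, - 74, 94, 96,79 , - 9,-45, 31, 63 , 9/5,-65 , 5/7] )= [ - 74, - 65,-61,-45, - 10,-9, - 8, 5/7 , 9/5, 43/7, 15,98/5, 31 , 63, 79, 94,  96]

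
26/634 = 13/317 = 0.04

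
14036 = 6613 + 7423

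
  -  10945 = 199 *( - 55 )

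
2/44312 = 1/22156 =0.00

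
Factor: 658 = 2^1* 7^1*47^1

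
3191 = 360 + 2831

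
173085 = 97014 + 76071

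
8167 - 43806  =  -35639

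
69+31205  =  31274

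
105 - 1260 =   -  1155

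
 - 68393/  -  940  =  68393/940 = 72.76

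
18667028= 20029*932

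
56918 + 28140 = 85058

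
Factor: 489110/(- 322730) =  - 547^ (- 1)*829^1 = - 829/547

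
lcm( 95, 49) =4655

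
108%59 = 49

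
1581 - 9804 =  - 8223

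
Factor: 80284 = 2^2*20071^1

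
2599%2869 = 2599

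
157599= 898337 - 740738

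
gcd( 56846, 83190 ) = 2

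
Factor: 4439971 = 4439971^1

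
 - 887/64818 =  - 1 + 63931/64818 = - 0.01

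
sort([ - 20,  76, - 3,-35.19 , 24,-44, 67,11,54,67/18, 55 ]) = [-44,- 35.19,-20,- 3, 67/18,11, 24,54, 55 , 67,76]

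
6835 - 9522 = - 2687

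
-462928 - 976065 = - 1438993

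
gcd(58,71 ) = 1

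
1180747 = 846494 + 334253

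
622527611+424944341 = 1047471952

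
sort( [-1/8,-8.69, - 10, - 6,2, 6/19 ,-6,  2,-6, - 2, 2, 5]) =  [ - 10, - 8.69, - 6 ,-6 , - 6, - 2,  -  1/8, 6/19, 2, 2, 2, 5 ] 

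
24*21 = 504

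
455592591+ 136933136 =592525727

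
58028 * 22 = 1276616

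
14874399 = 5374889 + 9499510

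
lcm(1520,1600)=30400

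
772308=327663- - 444645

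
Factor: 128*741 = 94848 = 2^7 * 3^1*13^1*19^1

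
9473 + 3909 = 13382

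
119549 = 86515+33034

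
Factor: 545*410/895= 2^1 * 5^1*41^1 * 109^1*179^( - 1 )  =  44690/179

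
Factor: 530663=7^1*41^1*43^2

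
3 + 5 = 8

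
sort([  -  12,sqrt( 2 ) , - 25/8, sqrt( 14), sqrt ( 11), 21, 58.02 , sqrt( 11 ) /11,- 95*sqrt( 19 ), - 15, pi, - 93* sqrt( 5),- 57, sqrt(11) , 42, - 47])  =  [ -95*sqrt(19 ), - 93*sqrt( 5), - 57, -47, - 15, - 12,-25/8, sqrt( 11) /11,sqrt ( 2),pi, sqrt(11 ),sqrt(11),sqrt(14 ),21,42, 58.02 ]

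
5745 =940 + 4805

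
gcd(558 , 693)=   9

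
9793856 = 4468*2192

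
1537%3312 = 1537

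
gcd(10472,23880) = 8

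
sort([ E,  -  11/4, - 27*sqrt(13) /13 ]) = [ - 27 * sqrt(13)/13, - 11/4,E] 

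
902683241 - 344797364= 557885877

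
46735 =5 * 9347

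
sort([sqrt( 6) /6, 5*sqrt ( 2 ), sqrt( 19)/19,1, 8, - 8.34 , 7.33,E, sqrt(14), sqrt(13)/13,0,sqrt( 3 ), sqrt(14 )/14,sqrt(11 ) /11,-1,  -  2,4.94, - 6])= [-8.34,-6, - 2 , - 1,  0, sqrt( 19 )/19 , sqrt ( 14 )/14,  sqrt ( 13 ) /13, sqrt( 11 )/11,sqrt( 6 )/6, 1,sqrt( 3 ), E,sqrt( 14 ), 4.94, 5*sqrt(2 ) , 7.33, 8 ] 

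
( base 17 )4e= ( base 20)42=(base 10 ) 82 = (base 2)1010010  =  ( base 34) 2E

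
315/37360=63/7472 = 0.01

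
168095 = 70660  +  97435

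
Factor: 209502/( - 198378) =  - 113/107  =  - 107^( -1 )*113^1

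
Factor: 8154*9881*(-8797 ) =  - 2^1*3^3*19^1*41^1*151^1*241^1*463^1 = -  708771422178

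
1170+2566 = 3736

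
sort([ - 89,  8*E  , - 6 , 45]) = [ - 89, - 6,8*E,45 ]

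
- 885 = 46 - 931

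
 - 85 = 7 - 92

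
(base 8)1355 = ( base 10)749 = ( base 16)2ED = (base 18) 25B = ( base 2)1011101101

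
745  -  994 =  - 249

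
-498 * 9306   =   - 4634388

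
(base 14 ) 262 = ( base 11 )3a5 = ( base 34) E2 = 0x1DE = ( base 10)478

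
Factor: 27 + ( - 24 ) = 3 = 3^1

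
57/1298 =57/1298 = 0.04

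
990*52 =51480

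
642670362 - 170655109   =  472015253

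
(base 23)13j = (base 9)755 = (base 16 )269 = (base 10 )617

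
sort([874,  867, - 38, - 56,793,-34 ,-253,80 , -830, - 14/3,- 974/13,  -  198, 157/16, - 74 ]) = [-830 , - 253,- 198, - 974/13,-74,  -  56  , -38, - 34,- 14/3,  157/16,  80,793,867,874 ] 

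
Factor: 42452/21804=10613/5451 = 3^( - 1 ) * 23^(-1)*79^( - 1)*10613^1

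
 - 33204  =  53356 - 86560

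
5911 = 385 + 5526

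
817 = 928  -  111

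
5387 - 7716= -2329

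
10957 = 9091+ 1866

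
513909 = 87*5907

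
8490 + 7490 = 15980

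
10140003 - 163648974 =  - 153508971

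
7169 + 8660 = 15829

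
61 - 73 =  - 12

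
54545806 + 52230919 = 106776725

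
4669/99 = 47+16/99 = 47.16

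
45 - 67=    - 22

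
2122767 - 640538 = 1482229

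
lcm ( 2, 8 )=8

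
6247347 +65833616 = 72080963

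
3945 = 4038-93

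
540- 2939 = - 2399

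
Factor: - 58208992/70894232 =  - 2^2*37^1*211^1*233^1*8861779^( - 1) = -7276124/8861779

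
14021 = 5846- - 8175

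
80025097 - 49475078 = 30550019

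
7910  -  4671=3239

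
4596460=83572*55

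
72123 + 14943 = 87066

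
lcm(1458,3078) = 27702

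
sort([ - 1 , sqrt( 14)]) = [ - 1,sqrt( 14)]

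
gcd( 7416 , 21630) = 618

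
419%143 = 133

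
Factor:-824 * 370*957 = -291770160=-2^4 * 3^1*5^1*11^1 * 29^1 * 37^1*103^1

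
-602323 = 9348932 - 9951255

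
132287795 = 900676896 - 768389101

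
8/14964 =2/3741 = 0.00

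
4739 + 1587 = 6326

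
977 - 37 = 940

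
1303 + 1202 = 2505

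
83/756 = 83/756 =0.11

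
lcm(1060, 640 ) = 33920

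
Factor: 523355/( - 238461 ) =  - 3^( - 1)*5^1*7^1 * 19^1*101^( -1) = - 665/303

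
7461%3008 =1445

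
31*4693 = 145483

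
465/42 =11 +1/14 =11.07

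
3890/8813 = 3890/8813 = 0.44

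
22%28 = 22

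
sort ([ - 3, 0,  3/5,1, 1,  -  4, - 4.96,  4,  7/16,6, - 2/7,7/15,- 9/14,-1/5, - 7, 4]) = [-7,  -  4.96, - 4,-3,-9/14,-2/7, -1/5, 0, 7/16,7/15, 3/5, 1, 1, 4, 4, 6]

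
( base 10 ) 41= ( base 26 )1F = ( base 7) 56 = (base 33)18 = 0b101001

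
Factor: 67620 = 2^2*3^1*5^1*7^2*  23^1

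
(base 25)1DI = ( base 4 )33020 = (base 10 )968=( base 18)2HE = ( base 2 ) 1111001000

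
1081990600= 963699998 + 118290602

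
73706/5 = 14741 + 1/5 = 14741.20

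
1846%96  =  22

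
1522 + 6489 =8011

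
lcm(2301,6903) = 6903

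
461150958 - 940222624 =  - 479071666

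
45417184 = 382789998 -337372814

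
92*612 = 56304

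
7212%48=12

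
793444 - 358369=435075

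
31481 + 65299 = 96780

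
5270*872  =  4595440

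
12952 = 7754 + 5198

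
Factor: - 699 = -3^1*233^1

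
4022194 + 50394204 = 54416398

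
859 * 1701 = 1461159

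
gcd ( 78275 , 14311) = 1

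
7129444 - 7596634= - 467190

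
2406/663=802/221 = 3.63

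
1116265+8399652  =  9515917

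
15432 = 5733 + 9699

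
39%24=15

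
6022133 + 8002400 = 14024533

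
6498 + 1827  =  8325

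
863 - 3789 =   -  2926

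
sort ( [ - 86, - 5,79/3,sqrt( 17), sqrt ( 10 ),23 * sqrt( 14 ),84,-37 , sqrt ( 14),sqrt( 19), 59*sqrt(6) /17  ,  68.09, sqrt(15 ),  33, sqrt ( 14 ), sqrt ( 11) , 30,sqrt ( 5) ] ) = [ - 86 , - 37,-5 , sqrt( 5 ),sqrt( 10), sqrt( 11) , sqrt( 14 ) , sqrt (14 ),  sqrt( 15),sqrt(17 ),  sqrt(19), 59*sqrt ( 6 ) /17,79/3, 30, 33 , 68.09 , 84 , 23*sqrt(14)]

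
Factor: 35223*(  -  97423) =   -  3^1*59^1*199^1 *97423^1= -3431530329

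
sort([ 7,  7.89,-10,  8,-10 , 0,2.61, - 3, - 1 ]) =[ - 10, - 10, - 3, - 1, 0, 2.61, 7, 7.89,8]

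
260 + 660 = 920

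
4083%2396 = 1687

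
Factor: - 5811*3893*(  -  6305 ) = 142633116015 = 3^1*5^1*13^2*17^1*97^1*149^1*229^1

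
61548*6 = 369288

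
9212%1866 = 1748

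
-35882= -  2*17941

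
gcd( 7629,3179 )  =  1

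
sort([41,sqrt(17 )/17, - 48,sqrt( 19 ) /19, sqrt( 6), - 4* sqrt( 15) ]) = [ - 48, - 4*sqrt( 15 ),sqrt( 19 )/19, sqrt( 17 )/17,sqrt( 6 ), 41]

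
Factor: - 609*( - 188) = 114492 = 2^2*3^1*7^1*29^1 * 47^1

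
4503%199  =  125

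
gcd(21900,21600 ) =300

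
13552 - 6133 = 7419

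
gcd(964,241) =241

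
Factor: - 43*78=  - 3354 = - 2^1*3^1 * 13^1*43^1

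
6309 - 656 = 5653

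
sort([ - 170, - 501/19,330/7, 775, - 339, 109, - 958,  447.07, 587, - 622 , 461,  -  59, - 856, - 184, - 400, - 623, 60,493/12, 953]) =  [ - 958, -856 , - 623,  -  622, - 400 ,-339, - 184,-170, - 59, - 501/19, 493/12 , 330/7, 60, 109, 447.07,461, 587,775, 953 ]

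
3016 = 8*377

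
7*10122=70854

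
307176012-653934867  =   - 346758855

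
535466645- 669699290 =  -134232645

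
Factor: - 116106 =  - 2^1*3^1* 37^1*523^1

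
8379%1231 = 993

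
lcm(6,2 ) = 6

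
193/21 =193/21  =  9.19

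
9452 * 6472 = 61173344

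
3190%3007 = 183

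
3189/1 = 3189 = 3189.00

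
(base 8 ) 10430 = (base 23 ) 866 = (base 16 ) 1118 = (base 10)4376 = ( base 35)3k1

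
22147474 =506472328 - 484324854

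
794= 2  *397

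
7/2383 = 7/2383 = 0.00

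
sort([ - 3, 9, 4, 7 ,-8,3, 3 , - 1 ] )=[ - 8, - 3,-1,3,  3,4,7, 9]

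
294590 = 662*445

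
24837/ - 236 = -24837/236 = -  105.24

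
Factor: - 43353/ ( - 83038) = 2^( - 1 )*3^2*4817^1 * 41519^ (-1)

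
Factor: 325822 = 2^1 *7^1*17^1*37^2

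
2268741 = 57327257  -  55058516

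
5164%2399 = 366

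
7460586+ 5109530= 12570116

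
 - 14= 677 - 691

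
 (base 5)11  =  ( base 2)110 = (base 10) 6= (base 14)6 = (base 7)6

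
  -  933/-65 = 14 + 23/65 = 14.35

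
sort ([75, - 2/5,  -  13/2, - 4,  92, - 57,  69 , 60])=[ - 57 , - 13/2 , - 4, - 2/5,60, 69, 75,92]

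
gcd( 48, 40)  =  8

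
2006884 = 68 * 29513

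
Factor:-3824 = - 2^4*239^1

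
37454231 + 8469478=45923709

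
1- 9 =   -  8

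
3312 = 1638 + 1674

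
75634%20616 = 13786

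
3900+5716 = 9616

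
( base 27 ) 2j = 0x49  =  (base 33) 27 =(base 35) 23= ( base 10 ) 73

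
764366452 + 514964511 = 1279330963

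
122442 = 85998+36444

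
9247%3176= 2895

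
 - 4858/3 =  - 1620 + 2/3 = - 1619.33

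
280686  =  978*287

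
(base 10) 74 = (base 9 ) 82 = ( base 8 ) 112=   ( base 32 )2a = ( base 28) 2I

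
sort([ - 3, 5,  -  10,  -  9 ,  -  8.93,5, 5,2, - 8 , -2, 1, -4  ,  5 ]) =[-10, - 9, - 8.93 ,  -  8, - 4, - 3, - 2,1,2, 5,5, 5,5]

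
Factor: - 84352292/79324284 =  - 21088073/19831071 =- 3^(-1)*13^(  -  1 )*227^1*92899^1*508489^ ( - 1) 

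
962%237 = 14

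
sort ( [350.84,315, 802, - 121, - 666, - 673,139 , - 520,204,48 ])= [ - 673, - 666, - 520, - 121, 48  ,  139,204,315,350.84,802]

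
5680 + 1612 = 7292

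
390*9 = 3510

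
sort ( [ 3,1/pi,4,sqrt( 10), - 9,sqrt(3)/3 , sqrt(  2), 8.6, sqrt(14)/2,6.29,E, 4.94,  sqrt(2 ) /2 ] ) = [ - 9, 1/pi , sqrt( 3 ) /3,  sqrt( 2 ) /2,sqrt( 2),sqrt(14)/2,E,3,sqrt (10),4,4.94,6.29, 8.6]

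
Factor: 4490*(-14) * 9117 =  - 2^2*3^2*5^1*7^1*449^1*1013^1 = -573094620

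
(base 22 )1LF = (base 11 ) 7A4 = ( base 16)3c1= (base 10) 961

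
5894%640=134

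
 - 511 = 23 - 534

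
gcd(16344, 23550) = 6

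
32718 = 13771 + 18947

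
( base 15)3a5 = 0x33e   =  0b1100111110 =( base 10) 830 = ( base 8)1476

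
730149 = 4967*147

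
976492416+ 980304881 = 1956797297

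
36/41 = 36/41 = 0.88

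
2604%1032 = 540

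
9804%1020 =624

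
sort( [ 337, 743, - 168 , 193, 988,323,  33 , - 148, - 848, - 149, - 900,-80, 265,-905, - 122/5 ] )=[-905, - 900, - 848, - 168, - 149, - 148, - 80,- 122/5,33, 193,265,323,337,743, 988]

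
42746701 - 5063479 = 37683222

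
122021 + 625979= 748000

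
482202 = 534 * 903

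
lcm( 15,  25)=75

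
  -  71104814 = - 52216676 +-18888138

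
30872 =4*7718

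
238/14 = 17=17.00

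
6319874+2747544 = 9067418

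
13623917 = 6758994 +6864923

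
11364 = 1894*6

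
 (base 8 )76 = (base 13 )4A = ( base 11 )57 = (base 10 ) 62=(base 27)28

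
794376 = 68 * 11682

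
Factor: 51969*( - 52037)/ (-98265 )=901436951/32755  =  5^(-1)*17^2*1019^1*3061^1*6551^( - 1)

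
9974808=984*10137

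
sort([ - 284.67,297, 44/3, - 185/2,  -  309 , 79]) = [ - 309, - 284.67, - 185/2,44/3,79, 297]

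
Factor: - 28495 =-5^1* 41^1*139^1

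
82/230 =41/115 = 0.36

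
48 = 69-21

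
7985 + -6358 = 1627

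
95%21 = 11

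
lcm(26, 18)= 234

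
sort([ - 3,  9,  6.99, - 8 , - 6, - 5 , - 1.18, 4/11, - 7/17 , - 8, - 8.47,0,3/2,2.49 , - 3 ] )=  [ - 8.47, - 8, - 8, - 6,- 5, - 3, - 3, - 1.18, - 7/17, 0,4/11,3/2,2.49 , 6.99  ,  9] 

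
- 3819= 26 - 3845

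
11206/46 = 243  +  14/23 = 243.61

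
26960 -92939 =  - 65979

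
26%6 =2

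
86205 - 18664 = 67541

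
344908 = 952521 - 607613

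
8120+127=8247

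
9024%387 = 123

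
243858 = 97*2514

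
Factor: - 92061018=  - 2^1 *3^2*7^1*17^1*42979^1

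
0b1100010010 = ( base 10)786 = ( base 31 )PB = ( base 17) 2C4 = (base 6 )3350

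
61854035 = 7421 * 8335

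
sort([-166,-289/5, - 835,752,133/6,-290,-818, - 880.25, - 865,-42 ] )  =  [ - 880.25,-865, - 835, - 818, - 290,-166 ,-289/5, - 42,133/6,752 ]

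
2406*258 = 620748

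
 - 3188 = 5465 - 8653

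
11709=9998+1711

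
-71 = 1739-1810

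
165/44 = 15/4 = 3.75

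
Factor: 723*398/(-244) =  - 143877/122 = - 2^( - 1)*3^1 *61^( - 1 ) *199^1*241^1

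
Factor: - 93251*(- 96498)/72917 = 8998534998/72917 =2^1*3^3*13^(- 1)*71^( - 1)*79^(-1 )*1787^1*93251^1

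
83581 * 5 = 417905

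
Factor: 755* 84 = 63420 = 2^2*3^1*5^1*7^1 * 151^1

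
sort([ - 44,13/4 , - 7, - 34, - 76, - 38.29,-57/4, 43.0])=[-76,  -  44, - 38.29, - 34, - 57/4, - 7,13/4,  43.0 ]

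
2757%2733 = 24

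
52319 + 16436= 68755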